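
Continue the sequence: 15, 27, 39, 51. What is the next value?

Differences: 27 - 15 = 12
This is an arithmetic sequence with common difference d = 12.
Next term = 51 + 12 = 63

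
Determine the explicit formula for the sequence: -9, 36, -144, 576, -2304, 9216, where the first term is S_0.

Check ratios: 36 / -9 = -4.0
Common ratio r = -4.
First term a = -9.
Formula: S_i = -9 * (-4)^i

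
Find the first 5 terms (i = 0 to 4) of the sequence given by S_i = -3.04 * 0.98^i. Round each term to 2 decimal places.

This is a geometric sequence.
i=0: S_0 = -3.04 * 0.98^0 = -3.04
i=1: S_1 = -3.04 * 0.98^1 ≈ -2.98
i=2: S_2 = -3.04 * 0.98^2 ≈ -2.92
i=3: S_3 = -3.04 * 0.98^3 ≈ -2.86
i=4: S_4 = -3.04 * 0.98^4 ≈ -2.8
The first 5 terms are: [-3.04, -2.98, -2.92, -2.86, -2.8]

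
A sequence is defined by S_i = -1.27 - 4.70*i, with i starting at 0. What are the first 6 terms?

This is an arithmetic sequence.
i=0: S_0 = -1.27 + -4.7*0 = -1.27
i=1: S_1 = -1.27 + -4.7*1 = -5.97
i=2: S_2 = -1.27 + -4.7*2 = -10.67
i=3: S_3 = -1.27 + -4.7*3 = -15.37
i=4: S_4 = -1.27 + -4.7*4 = -20.07
i=5: S_5 = -1.27 + -4.7*5 = -24.77
The first 6 terms are: [-1.27, -5.97, -10.67, -15.37, -20.07, -24.77]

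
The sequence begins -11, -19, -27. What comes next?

Differences: -19 - -11 = -8
This is an arithmetic sequence with common difference d = -8.
Next term = -27 + -8 = -35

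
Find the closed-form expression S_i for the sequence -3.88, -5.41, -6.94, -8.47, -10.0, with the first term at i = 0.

Check differences: -5.41 - -3.88 = -1.53
-6.94 - -5.41 = -1.53
Common difference d = -1.53.
First term a = -3.88.
Formula: S_i = -3.88 - 1.53*i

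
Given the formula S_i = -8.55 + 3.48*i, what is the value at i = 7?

S_7 = -8.55 + 3.48*7 = -8.55 + 24.36 = 15.81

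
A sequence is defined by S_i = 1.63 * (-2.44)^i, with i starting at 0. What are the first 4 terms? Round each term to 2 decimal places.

This is a geometric sequence.
i=0: S_0 = 1.63 * (-2.44)^0 = 1.63
i=1: S_1 = 1.63 * (-2.44)^1 ≈ -3.98
i=2: S_2 = 1.63 * (-2.44)^2 ≈ 9.7
i=3: S_3 = 1.63 * (-2.44)^3 ≈ -23.68
The first 4 terms are: [1.63, -3.98, 9.7, -23.68]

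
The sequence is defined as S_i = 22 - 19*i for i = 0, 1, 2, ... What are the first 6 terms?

This is an arithmetic sequence.
i=0: S_0 = 22 + -19*0 = 22
i=1: S_1 = 22 + -19*1 = 3
i=2: S_2 = 22 + -19*2 = -16
i=3: S_3 = 22 + -19*3 = -35
i=4: S_4 = 22 + -19*4 = -54
i=5: S_5 = 22 + -19*5 = -73
The first 6 terms are: [22, 3, -16, -35, -54, -73]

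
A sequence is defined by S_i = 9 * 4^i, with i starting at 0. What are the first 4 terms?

This is a geometric sequence.
i=0: S_0 = 9 * 4^0 = 9
i=1: S_1 = 9 * 4^1 = 36
i=2: S_2 = 9 * 4^2 = 144
i=3: S_3 = 9 * 4^3 = 576
The first 4 terms are: [9, 36, 144, 576]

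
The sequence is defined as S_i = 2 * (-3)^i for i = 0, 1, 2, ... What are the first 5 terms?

This is a geometric sequence.
i=0: S_0 = 2 * (-3)^0 = 2
i=1: S_1 = 2 * (-3)^1 = -6
i=2: S_2 = 2 * (-3)^2 = 18
i=3: S_3 = 2 * (-3)^3 = -54
i=4: S_4 = 2 * (-3)^4 = 162
The first 5 terms are: [2, -6, 18, -54, 162]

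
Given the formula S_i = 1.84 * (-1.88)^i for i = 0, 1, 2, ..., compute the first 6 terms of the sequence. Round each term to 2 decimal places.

This is a geometric sequence.
i=0: S_0 = 1.84 * (-1.88)^0 = 1.84
i=1: S_1 = 1.84 * (-1.88)^1 ≈ -3.46
i=2: S_2 = 1.84 * (-1.88)^2 ≈ 6.5
i=3: S_3 = 1.84 * (-1.88)^3 ≈ -12.23
i=4: S_4 = 1.84 * (-1.88)^4 ≈ 22.99
i=5: S_5 = 1.84 * (-1.88)^5 ≈ -43.21
The first 6 terms are: [1.84, -3.46, 6.5, -12.23, 22.99, -43.21]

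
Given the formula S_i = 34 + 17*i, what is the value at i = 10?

S_10 = 34 + 17*10 = 34 + 170 = 204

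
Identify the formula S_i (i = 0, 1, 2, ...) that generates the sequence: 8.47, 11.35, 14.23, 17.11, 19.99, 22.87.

Check differences: 11.35 - 8.47 = 2.88
14.23 - 11.35 = 2.88
Common difference d = 2.88.
First term a = 8.47.
Formula: S_i = 8.47 + 2.88*i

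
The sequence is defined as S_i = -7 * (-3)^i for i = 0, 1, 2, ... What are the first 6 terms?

This is a geometric sequence.
i=0: S_0 = -7 * (-3)^0 = -7
i=1: S_1 = -7 * (-3)^1 = 21
i=2: S_2 = -7 * (-3)^2 = -63
i=3: S_3 = -7 * (-3)^3 = 189
i=4: S_4 = -7 * (-3)^4 = -567
i=5: S_5 = -7 * (-3)^5 = 1701
The first 6 terms are: [-7, 21, -63, 189, -567, 1701]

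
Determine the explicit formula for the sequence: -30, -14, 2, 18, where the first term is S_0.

Check differences: -14 - -30 = 16
2 - -14 = 16
Common difference d = 16.
First term a = -30.
Formula: S_i = -30 + 16*i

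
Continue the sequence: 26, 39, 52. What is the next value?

Differences: 39 - 26 = 13
This is an arithmetic sequence with common difference d = 13.
Next term = 52 + 13 = 65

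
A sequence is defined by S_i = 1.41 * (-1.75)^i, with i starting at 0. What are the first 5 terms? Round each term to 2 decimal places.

This is a geometric sequence.
i=0: S_0 = 1.41 * (-1.75)^0 = 1.41
i=1: S_1 = 1.41 * (-1.75)^1 ≈ -2.47
i=2: S_2 = 1.41 * (-1.75)^2 ≈ 4.32
i=3: S_3 = 1.41 * (-1.75)^3 ≈ -7.56
i=4: S_4 = 1.41 * (-1.75)^4 ≈ 13.22
The first 5 terms are: [1.41, -2.47, 4.32, -7.56, 13.22]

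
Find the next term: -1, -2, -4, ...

Ratios: -2 / -1 = 2.0
This is a geometric sequence with common ratio r = 2.
Next term = -4 * 2 = -8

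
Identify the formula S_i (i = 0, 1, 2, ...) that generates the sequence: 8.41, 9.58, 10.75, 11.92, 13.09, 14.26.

Check differences: 9.58 - 8.41 = 1.17
10.75 - 9.58 = 1.17
Common difference d = 1.17.
First term a = 8.41.
Formula: S_i = 8.41 + 1.17*i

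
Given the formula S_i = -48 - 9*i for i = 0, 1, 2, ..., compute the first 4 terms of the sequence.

This is an arithmetic sequence.
i=0: S_0 = -48 + -9*0 = -48
i=1: S_1 = -48 + -9*1 = -57
i=2: S_2 = -48 + -9*2 = -66
i=3: S_3 = -48 + -9*3 = -75
The first 4 terms are: [-48, -57, -66, -75]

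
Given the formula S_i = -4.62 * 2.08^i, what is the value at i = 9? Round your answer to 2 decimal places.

S_9 = -4.62 * 2.08^9 ≈ -4.62 * 728.7356 ≈ -3366.76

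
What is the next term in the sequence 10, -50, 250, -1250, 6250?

Ratios: -50 / 10 = -5.0
This is a geometric sequence with common ratio r = -5.
Next term = 6250 * -5 = -31250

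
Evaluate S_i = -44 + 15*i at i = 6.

S_6 = -44 + 15*6 = -44 + 90 = 46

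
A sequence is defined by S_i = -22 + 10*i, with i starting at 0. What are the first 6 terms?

This is an arithmetic sequence.
i=0: S_0 = -22 + 10*0 = -22
i=1: S_1 = -22 + 10*1 = -12
i=2: S_2 = -22 + 10*2 = -2
i=3: S_3 = -22 + 10*3 = 8
i=4: S_4 = -22 + 10*4 = 18
i=5: S_5 = -22 + 10*5 = 28
The first 6 terms are: [-22, -12, -2, 8, 18, 28]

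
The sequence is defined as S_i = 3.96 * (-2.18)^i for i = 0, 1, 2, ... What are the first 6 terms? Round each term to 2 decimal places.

This is a geometric sequence.
i=0: S_0 = 3.96 * (-2.18)^0 = 3.96
i=1: S_1 = 3.96 * (-2.18)^1 ≈ -8.63
i=2: S_2 = 3.96 * (-2.18)^2 ≈ 18.82
i=3: S_3 = 3.96 * (-2.18)^3 ≈ -41.03
i=4: S_4 = 3.96 * (-2.18)^4 ≈ 89.44
i=5: S_5 = 3.96 * (-2.18)^5 ≈ -194.97
The first 6 terms are: [3.96, -8.63, 18.82, -41.03, 89.44, -194.97]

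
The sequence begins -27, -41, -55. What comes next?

Differences: -41 - -27 = -14
This is an arithmetic sequence with common difference d = -14.
Next term = -55 + -14 = -69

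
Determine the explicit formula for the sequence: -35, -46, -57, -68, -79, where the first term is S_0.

Check differences: -46 - -35 = -11
-57 - -46 = -11
Common difference d = -11.
First term a = -35.
Formula: S_i = -35 - 11*i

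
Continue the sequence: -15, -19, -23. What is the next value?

Differences: -19 - -15 = -4
This is an arithmetic sequence with common difference d = -4.
Next term = -23 + -4 = -27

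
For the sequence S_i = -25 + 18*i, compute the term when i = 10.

S_10 = -25 + 18*10 = -25 + 180 = 155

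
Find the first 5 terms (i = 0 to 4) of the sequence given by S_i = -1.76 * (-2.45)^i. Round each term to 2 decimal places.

This is a geometric sequence.
i=0: S_0 = -1.76 * (-2.45)^0 = -1.76
i=1: S_1 = -1.76 * (-2.45)^1 ≈ 4.31
i=2: S_2 = -1.76 * (-2.45)^2 ≈ -10.56
i=3: S_3 = -1.76 * (-2.45)^3 ≈ 25.88
i=4: S_4 = -1.76 * (-2.45)^4 ≈ -63.41
The first 5 terms are: [-1.76, 4.31, -10.56, 25.88, -63.41]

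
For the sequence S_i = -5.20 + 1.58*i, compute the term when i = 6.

S_6 = -5.2 + 1.58*6 = -5.2 + 9.48 = 4.28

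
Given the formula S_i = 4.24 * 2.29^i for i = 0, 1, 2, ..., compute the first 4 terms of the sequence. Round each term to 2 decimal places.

This is a geometric sequence.
i=0: S_0 = 4.24 * 2.29^0 = 4.24
i=1: S_1 = 4.24 * 2.29^1 ≈ 9.71
i=2: S_2 = 4.24 * 2.29^2 ≈ 22.23
i=3: S_3 = 4.24 * 2.29^3 ≈ 50.92
The first 4 terms are: [4.24, 9.71, 22.23, 50.92]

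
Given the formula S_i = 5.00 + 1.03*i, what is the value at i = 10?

S_10 = 5.0 + 1.03*10 = 5.0 + 10.3 = 15.3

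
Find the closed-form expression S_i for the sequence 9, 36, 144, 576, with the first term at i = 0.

Check ratios: 36 / 9 = 4.0
Common ratio r = 4.
First term a = 9.
Formula: S_i = 9 * 4^i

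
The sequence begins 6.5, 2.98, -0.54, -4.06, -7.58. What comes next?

Differences: 2.98 - 6.5 = -3.52
This is an arithmetic sequence with common difference d = -3.52.
Next term = -7.58 + -3.52 = -11.1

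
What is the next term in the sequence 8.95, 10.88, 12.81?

Differences: 10.88 - 8.95 = 1.93
This is an arithmetic sequence with common difference d = 1.93.
Next term = 12.81 + 1.93 = 14.74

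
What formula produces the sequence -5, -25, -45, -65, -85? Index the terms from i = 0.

Check differences: -25 - -5 = -20
-45 - -25 = -20
Common difference d = -20.
First term a = -5.
Formula: S_i = -5 - 20*i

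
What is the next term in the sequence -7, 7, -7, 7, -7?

Ratios: 7 / -7 = -1.0
This is a geometric sequence with common ratio r = -1.
Next term = -7 * -1 = 7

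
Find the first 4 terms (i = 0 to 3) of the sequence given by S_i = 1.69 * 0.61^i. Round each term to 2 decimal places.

This is a geometric sequence.
i=0: S_0 = 1.69 * 0.61^0 = 1.69
i=1: S_1 = 1.69 * 0.61^1 ≈ 1.03
i=2: S_2 = 1.69 * 0.61^2 ≈ 0.63
i=3: S_3 = 1.69 * 0.61^3 ≈ 0.38
The first 4 terms are: [1.69, 1.03, 0.63, 0.38]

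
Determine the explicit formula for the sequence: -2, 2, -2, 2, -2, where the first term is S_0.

Check ratios: 2 / -2 = -1.0
Common ratio r = -1.
First term a = -2.
Formula: S_i = -2 * (-1)^i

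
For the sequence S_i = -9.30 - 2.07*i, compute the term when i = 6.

S_6 = -9.3 + -2.07*6 = -9.3 + -12.42 = -21.72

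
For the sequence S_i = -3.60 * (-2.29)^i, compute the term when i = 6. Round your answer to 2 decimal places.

S_6 = -3.6 * (-2.29)^6 ≈ -3.6 * 144.2158 ≈ -519.18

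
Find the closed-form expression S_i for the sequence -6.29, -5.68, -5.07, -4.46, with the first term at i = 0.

Check differences: -5.68 - -6.29 = 0.61
-5.07 - -5.68 = 0.61
Common difference d = 0.61.
First term a = -6.29.
Formula: S_i = -6.29 + 0.61*i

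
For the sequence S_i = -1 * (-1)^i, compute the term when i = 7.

S_7 = -1 * (-1)^7 = -1 * -1 = 1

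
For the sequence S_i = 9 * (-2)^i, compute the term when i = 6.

S_6 = 9 * (-2)^6 = 9 * 64 = 576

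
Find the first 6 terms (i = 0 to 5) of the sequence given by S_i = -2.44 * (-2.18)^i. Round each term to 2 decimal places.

This is a geometric sequence.
i=0: S_0 = -2.44 * (-2.18)^0 = -2.44
i=1: S_1 = -2.44 * (-2.18)^1 ≈ 5.32
i=2: S_2 = -2.44 * (-2.18)^2 ≈ -11.6
i=3: S_3 = -2.44 * (-2.18)^3 ≈ 25.28
i=4: S_4 = -2.44 * (-2.18)^4 ≈ -55.11
i=5: S_5 = -2.44 * (-2.18)^5 ≈ 120.14
The first 6 terms are: [-2.44, 5.32, -11.6, 25.28, -55.11, 120.14]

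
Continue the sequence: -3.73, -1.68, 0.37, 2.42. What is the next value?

Differences: -1.68 - -3.73 = 2.05
This is an arithmetic sequence with common difference d = 2.05.
Next term = 2.42 + 2.05 = 4.47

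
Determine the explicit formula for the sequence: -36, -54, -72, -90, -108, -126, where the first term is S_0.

Check differences: -54 - -36 = -18
-72 - -54 = -18
Common difference d = -18.
First term a = -36.
Formula: S_i = -36 - 18*i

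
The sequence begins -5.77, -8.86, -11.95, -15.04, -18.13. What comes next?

Differences: -8.86 - -5.77 = -3.09
This is an arithmetic sequence with common difference d = -3.09.
Next term = -18.13 + -3.09 = -21.22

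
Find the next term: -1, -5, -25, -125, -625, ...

Ratios: -5 / -1 = 5.0
This is a geometric sequence with common ratio r = 5.
Next term = -625 * 5 = -3125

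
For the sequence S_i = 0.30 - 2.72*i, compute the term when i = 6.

S_6 = 0.3 + -2.72*6 = 0.3 + -16.32 = -16.02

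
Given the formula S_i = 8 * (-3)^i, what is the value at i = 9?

S_9 = 8 * (-3)^9 = 8 * -19683 = -157464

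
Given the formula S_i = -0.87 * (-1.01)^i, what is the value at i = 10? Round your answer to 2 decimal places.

S_10 = -0.87 * (-1.01)^10 ≈ -0.87 * 1.1046 ≈ -0.96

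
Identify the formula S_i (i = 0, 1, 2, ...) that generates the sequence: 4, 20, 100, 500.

Check ratios: 20 / 4 = 5.0
Common ratio r = 5.
First term a = 4.
Formula: S_i = 4 * 5^i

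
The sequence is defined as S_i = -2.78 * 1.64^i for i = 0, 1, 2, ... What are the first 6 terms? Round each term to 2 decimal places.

This is a geometric sequence.
i=0: S_0 = -2.78 * 1.64^0 = -2.78
i=1: S_1 = -2.78 * 1.64^1 ≈ -4.56
i=2: S_2 = -2.78 * 1.64^2 ≈ -7.48
i=3: S_3 = -2.78 * 1.64^3 ≈ -12.26
i=4: S_4 = -2.78 * 1.64^4 ≈ -20.11
i=5: S_5 = -2.78 * 1.64^5 ≈ -32.98
The first 6 terms are: [-2.78, -4.56, -7.48, -12.26, -20.11, -32.98]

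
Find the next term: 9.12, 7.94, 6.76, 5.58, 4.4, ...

Differences: 7.94 - 9.12 = -1.18
This is an arithmetic sequence with common difference d = -1.18.
Next term = 4.4 + -1.18 = 3.22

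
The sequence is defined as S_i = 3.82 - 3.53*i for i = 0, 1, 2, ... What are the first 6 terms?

This is an arithmetic sequence.
i=0: S_0 = 3.82 + -3.53*0 = 3.82
i=1: S_1 = 3.82 + -3.53*1 = 0.29
i=2: S_2 = 3.82 + -3.53*2 = -3.24
i=3: S_3 = 3.82 + -3.53*3 = -6.77
i=4: S_4 = 3.82 + -3.53*4 = -10.3
i=5: S_5 = 3.82 + -3.53*5 = -13.83
The first 6 terms are: [3.82, 0.29, -3.24, -6.77, -10.3, -13.83]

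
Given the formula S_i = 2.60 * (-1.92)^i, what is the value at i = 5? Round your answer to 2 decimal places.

S_5 = 2.6 * (-1.92)^5 ≈ 2.6 * -26.0919 ≈ -67.84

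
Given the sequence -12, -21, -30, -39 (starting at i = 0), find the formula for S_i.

Check differences: -21 - -12 = -9
-30 - -21 = -9
Common difference d = -9.
First term a = -12.
Formula: S_i = -12 - 9*i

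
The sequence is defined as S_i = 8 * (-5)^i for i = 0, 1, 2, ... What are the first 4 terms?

This is a geometric sequence.
i=0: S_0 = 8 * (-5)^0 = 8
i=1: S_1 = 8 * (-5)^1 = -40
i=2: S_2 = 8 * (-5)^2 = 200
i=3: S_3 = 8 * (-5)^3 = -1000
The first 4 terms are: [8, -40, 200, -1000]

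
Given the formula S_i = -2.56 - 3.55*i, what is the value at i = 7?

S_7 = -2.56 + -3.55*7 = -2.56 + -24.85 = -27.41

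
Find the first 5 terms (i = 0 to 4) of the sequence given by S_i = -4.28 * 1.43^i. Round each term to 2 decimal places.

This is a geometric sequence.
i=0: S_0 = -4.28 * 1.43^0 = -4.28
i=1: S_1 = -4.28 * 1.43^1 ≈ -6.12
i=2: S_2 = -4.28 * 1.43^2 ≈ -8.75
i=3: S_3 = -4.28 * 1.43^3 ≈ -12.52
i=4: S_4 = -4.28 * 1.43^4 ≈ -17.9
The first 5 terms are: [-4.28, -6.12, -8.75, -12.52, -17.9]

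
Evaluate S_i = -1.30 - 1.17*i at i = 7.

S_7 = -1.3 + -1.17*7 = -1.3 + -8.19 = -9.49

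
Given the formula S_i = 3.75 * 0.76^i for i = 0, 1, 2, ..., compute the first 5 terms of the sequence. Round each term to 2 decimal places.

This is a geometric sequence.
i=0: S_0 = 3.75 * 0.76^0 = 3.75
i=1: S_1 = 3.75 * 0.76^1 = 2.85
i=2: S_2 = 3.75 * 0.76^2 ≈ 2.17
i=3: S_3 = 3.75 * 0.76^3 ≈ 1.65
i=4: S_4 = 3.75 * 0.76^4 ≈ 1.25
The first 5 terms are: [3.75, 2.85, 2.17, 1.65, 1.25]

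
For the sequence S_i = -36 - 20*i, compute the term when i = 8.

S_8 = -36 + -20*8 = -36 + -160 = -196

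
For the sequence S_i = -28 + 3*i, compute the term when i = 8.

S_8 = -28 + 3*8 = -28 + 24 = -4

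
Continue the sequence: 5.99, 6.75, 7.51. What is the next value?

Differences: 6.75 - 5.99 = 0.76
This is an arithmetic sequence with common difference d = 0.76.
Next term = 7.51 + 0.76 = 8.27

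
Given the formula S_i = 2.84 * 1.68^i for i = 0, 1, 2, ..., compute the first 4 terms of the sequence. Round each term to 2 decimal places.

This is a geometric sequence.
i=0: S_0 = 2.84 * 1.68^0 = 2.84
i=1: S_1 = 2.84 * 1.68^1 ≈ 4.77
i=2: S_2 = 2.84 * 1.68^2 ≈ 8.02
i=3: S_3 = 2.84 * 1.68^3 ≈ 13.47
The first 4 terms are: [2.84, 4.77, 8.02, 13.47]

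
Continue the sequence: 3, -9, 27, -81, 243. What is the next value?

Ratios: -9 / 3 = -3.0
This is a geometric sequence with common ratio r = -3.
Next term = 243 * -3 = -729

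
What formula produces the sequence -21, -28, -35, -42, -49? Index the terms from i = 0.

Check differences: -28 - -21 = -7
-35 - -28 = -7
Common difference d = -7.
First term a = -21.
Formula: S_i = -21 - 7*i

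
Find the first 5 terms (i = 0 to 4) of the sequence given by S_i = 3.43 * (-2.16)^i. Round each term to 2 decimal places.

This is a geometric sequence.
i=0: S_0 = 3.43 * (-2.16)^0 = 3.43
i=1: S_1 = 3.43 * (-2.16)^1 ≈ -7.41
i=2: S_2 = 3.43 * (-2.16)^2 ≈ 16.0
i=3: S_3 = 3.43 * (-2.16)^3 ≈ -34.57
i=4: S_4 = 3.43 * (-2.16)^4 ≈ 74.66
The first 5 terms are: [3.43, -7.41, 16.0, -34.57, 74.66]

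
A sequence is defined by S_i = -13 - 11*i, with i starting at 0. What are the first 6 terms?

This is an arithmetic sequence.
i=0: S_0 = -13 + -11*0 = -13
i=1: S_1 = -13 + -11*1 = -24
i=2: S_2 = -13 + -11*2 = -35
i=3: S_3 = -13 + -11*3 = -46
i=4: S_4 = -13 + -11*4 = -57
i=5: S_5 = -13 + -11*5 = -68
The first 6 terms are: [-13, -24, -35, -46, -57, -68]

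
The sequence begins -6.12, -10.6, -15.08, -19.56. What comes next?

Differences: -10.6 - -6.12 = -4.48
This is an arithmetic sequence with common difference d = -4.48.
Next term = -19.56 + -4.48 = -24.04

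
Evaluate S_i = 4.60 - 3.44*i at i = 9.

S_9 = 4.6 + -3.44*9 = 4.6 + -30.96 = -26.36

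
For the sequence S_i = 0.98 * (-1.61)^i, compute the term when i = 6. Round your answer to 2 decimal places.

S_6 = 0.98 * (-1.61)^6 ≈ 0.98 * 17.4163 ≈ 17.07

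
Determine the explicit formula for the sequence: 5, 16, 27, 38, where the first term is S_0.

Check differences: 16 - 5 = 11
27 - 16 = 11
Common difference d = 11.
First term a = 5.
Formula: S_i = 5 + 11*i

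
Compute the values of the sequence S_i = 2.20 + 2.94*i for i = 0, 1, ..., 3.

This is an arithmetic sequence.
i=0: S_0 = 2.2 + 2.94*0 = 2.2
i=1: S_1 = 2.2 + 2.94*1 = 5.14
i=2: S_2 = 2.2 + 2.94*2 = 8.08
i=3: S_3 = 2.2 + 2.94*3 = 11.02
The first 4 terms are: [2.2, 5.14, 8.08, 11.02]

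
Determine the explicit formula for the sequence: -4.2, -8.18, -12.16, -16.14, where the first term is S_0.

Check differences: -8.18 - -4.2 = -3.98
-12.16 - -8.18 = -3.98
Common difference d = -3.98.
First term a = -4.2.
Formula: S_i = -4.20 - 3.98*i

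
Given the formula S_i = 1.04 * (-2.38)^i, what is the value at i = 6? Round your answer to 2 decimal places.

S_6 = 1.04 * (-2.38)^6 ≈ 1.04 * 181.7447 ≈ 189.01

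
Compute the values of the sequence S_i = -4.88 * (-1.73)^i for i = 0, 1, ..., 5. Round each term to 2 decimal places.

This is a geometric sequence.
i=0: S_0 = -4.88 * (-1.73)^0 = -4.88
i=1: S_1 = -4.88 * (-1.73)^1 ≈ 8.44
i=2: S_2 = -4.88 * (-1.73)^2 ≈ -14.61
i=3: S_3 = -4.88 * (-1.73)^3 ≈ 25.27
i=4: S_4 = -4.88 * (-1.73)^4 ≈ -43.71
i=5: S_5 = -4.88 * (-1.73)^5 ≈ 75.62
The first 6 terms are: [-4.88, 8.44, -14.61, 25.27, -43.71, 75.62]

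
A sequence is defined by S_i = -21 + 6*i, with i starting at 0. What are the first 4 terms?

This is an arithmetic sequence.
i=0: S_0 = -21 + 6*0 = -21
i=1: S_1 = -21 + 6*1 = -15
i=2: S_2 = -21 + 6*2 = -9
i=3: S_3 = -21 + 6*3 = -3
The first 4 terms are: [-21, -15, -9, -3]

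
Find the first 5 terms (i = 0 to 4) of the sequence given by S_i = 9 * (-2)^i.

This is a geometric sequence.
i=0: S_0 = 9 * (-2)^0 = 9
i=1: S_1 = 9 * (-2)^1 = -18
i=2: S_2 = 9 * (-2)^2 = 36
i=3: S_3 = 9 * (-2)^3 = -72
i=4: S_4 = 9 * (-2)^4 = 144
The first 5 terms are: [9, -18, 36, -72, 144]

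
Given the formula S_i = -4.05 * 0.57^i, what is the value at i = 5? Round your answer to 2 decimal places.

S_5 = -4.05 * 0.57^5 ≈ -4.05 * 0.0602 ≈ -0.24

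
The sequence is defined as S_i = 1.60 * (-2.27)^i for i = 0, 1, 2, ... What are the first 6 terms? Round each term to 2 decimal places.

This is a geometric sequence.
i=0: S_0 = 1.6 * (-2.27)^0 = 1.6
i=1: S_1 = 1.6 * (-2.27)^1 ≈ -3.63
i=2: S_2 = 1.6 * (-2.27)^2 ≈ 8.24
i=3: S_3 = 1.6 * (-2.27)^3 ≈ -18.72
i=4: S_4 = 1.6 * (-2.27)^4 ≈ 42.48
i=5: S_5 = 1.6 * (-2.27)^5 ≈ -96.44
The first 6 terms are: [1.6, -3.63, 8.24, -18.72, 42.48, -96.44]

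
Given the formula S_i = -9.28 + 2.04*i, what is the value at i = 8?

S_8 = -9.28 + 2.04*8 = -9.28 + 16.32 = 7.04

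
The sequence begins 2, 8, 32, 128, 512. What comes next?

Ratios: 8 / 2 = 4.0
This is a geometric sequence with common ratio r = 4.
Next term = 512 * 4 = 2048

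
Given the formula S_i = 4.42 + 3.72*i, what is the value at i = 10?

S_10 = 4.42 + 3.72*10 = 4.42 + 37.2 = 41.62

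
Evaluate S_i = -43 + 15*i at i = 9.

S_9 = -43 + 15*9 = -43 + 135 = 92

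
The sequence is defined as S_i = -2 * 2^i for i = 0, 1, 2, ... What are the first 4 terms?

This is a geometric sequence.
i=0: S_0 = -2 * 2^0 = -2
i=1: S_1 = -2 * 2^1 = -4
i=2: S_2 = -2 * 2^2 = -8
i=3: S_3 = -2 * 2^3 = -16
The first 4 terms are: [-2, -4, -8, -16]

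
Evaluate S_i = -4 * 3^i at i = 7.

S_7 = -4 * 3^7 = -4 * 2187 = -8748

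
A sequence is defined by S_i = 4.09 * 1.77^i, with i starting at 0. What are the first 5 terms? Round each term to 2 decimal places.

This is a geometric sequence.
i=0: S_0 = 4.09 * 1.77^0 = 4.09
i=1: S_1 = 4.09 * 1.77^1 ≈ 7.24
i=2: S_2 = 4.09 * 1.77^2 ≈ 12.81
i=3: S_3 = 4.09 * 1.77^3 ≈ 22.68
i=4: S_4 = 4.09 * 1.77^4 ≈ 40.14
The first 5 terms are: [4.09, 7.24, 12.81, 22.68, 40.14]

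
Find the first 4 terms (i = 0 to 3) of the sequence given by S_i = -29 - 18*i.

This is an arithmetic sequence.
i=0: S_0 = -29 + -18*0 = -29
i=1: S_1 = -29 + -18*1 = -47
i=2: S_2 = -29 + -18*2 = -65
i=3: S_3 = -29 + -18*3 = -83
The first 4 terms are: [-29, -47, -65, -83]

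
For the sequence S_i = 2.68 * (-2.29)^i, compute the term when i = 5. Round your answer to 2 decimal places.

S_5 = 2.68 * (-2.29)^5 ≈ 2.68 * -62.9763 ≈ -168.78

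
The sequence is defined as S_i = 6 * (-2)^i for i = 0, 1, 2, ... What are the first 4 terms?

This is a geometric sequence.
i=0: S_0 = 6 * (-2)^0 = 6
i=1: S_1 = 6 * (-2)^1 = -12
i=2: S_2 = 6 * (-2)^2 = 24
i=3: S_3 = 6 * (-2)^3 = -48
The first 4 terms are: [6, -12, 24, -48]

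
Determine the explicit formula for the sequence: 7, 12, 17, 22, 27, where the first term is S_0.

Check differences: 12 - 7 = 5
17 - 12 = 5
Common difference d = 5.
First term a = 7.
Formula: S_i = 7 + 5*i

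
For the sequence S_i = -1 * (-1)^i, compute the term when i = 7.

S_7 = -1 * (-1)^7 = -1 * -1 = 1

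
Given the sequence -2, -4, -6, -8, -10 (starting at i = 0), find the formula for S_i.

Check differences: -4 - -2 = -2
-6 - -4 = -2
Common difference d = -2.
First term a = -2.
Formula: S_i = -2 - 2*i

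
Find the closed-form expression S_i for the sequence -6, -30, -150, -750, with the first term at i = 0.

Check ratios: -30 / -6 = 5.0
Common ratio r = 5.
First term a = -6.
Formula: S_i = -6 * 5^i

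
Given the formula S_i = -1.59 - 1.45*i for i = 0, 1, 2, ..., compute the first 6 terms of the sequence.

This is an arithmetic sequence.
i=0: S_0 = -1.59 + -1.45*0 = -1.59
i=1: S_1 = -1.59 + -1.45*1 = -3.04
i=2: S_2 = -1.59 + -1.45*2 = -4.49
i=3: S_3 = -1.59 + -1.45*3 = -5.94
i=4: S_4 = -1.59 + -1.45*4 = -7.39
i=5: S_5 = -1.59 + -1.45*5 = -8.84
The first 6 terms are: [-1.59, -3.04, -4.49, -5.94, -7.39, -8.84]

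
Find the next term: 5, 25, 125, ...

Ratios: 25 / 5 = 5.0
This is a geometric sequence with common ratio r = 5.
Next term = 125 * 5 = 625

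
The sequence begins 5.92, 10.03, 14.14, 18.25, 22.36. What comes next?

Differences: 10.03 - 5.92 = 4.11
This is an arithmetic sequence with common difference d = 4.11.
Next term = 22.36 + 4.11 = 26.47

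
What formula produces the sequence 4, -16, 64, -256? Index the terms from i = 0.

Check ratios: -16 / 4 = -4.0
Common ratio r = -4.
First term a = 4.
Formula: S_i = 4 * (-4)^i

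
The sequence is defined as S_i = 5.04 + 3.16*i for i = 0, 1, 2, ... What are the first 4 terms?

This is an arithmetic sequence.
i=0: S_0 = 5.04 + 3.16*0 = 5.04
i=1: S_1 = 5.04 + 3.16*1 = 8.2
i=2: S_2 = 5.04 + 3.16*2 = 11.36
i=3: S_3 = 5.04 + 3.16*3 = 14.52
The first 4 terms are: [5.04, 8.2, 11.36, 14.52]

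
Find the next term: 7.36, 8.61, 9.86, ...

Differences: 8.61 - 7.36 = 1.25
This is an arithmetic sequence with common difference d = 1.25.
Next term = 9.86 + 1.25 = 11.11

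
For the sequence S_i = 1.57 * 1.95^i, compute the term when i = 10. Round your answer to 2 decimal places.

S_10 = 1.57 * 1.95^10 ≈ 1.57 * 794.9615 ≈ 1248.09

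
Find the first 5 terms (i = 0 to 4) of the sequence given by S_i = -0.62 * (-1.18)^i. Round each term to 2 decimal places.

This is a geometric sequence.
i=0: S_0 = -0.62 * (-1.18)^0 = -0.62
i=1: S_1 = -0.62 * (-1.18)^1 ≈ 0.73
i=2: S_2 = -0.62 * (-1.18)^2 ≈ -0.86
i=3: S_3 = -0.62 * (-1.18)^3 ≈ 1.02
i=4: S_4 = -0.62 * (-1.18)^4 ≈ -1.2
The first 5 terms are: [-0.62, 0.73, -0.86, 1.02, -1.2]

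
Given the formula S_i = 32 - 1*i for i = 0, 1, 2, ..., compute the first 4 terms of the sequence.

This is an arithmetic sequence.
i=0: S_0 = 32 + -1*0 = 32
i=1: S_1 = 32 + -1*1 = 31
i=2: S_2 = 32 + -1*2 = 30
i=3: S_3 = 32 + -1*3 = 29
The first 4 terms are: [32, 31, 30, 29]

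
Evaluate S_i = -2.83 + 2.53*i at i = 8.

S_8 = -2.83 + 2.53*8 = -2.83 + 20.24 = 17.41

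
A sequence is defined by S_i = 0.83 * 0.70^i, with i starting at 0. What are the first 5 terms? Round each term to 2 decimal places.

This is a geometric sequence.
i=0: S_0 = 0.83 * 0.7^0 = 0.83
i=1: S_1 = 0.83 * 0.7^1 ≈ 0.58
i=2: S_2 = 0.83 * 0.7^2 ≈ 0.41
i=3: S_3 = 0.83 * 0.7^3 ≈ 0.28
i=4: S_4 = 0.83 * 0.7^4 ≈ 0.2
The first 5 terms are: [0.83, 0.58, 0.41, 0.28, 0.2]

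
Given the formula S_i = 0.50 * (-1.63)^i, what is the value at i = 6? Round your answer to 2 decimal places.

S_6 = 0.5 * (-1.63)^6 ≈ 0.5 * 18.7554 ≈ 9.38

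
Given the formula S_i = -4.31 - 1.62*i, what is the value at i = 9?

S_9 = -4.31 + -1.62*9 = -4.31 + -14.58 = -18.89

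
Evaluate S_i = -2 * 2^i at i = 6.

S_6 = -2 * 2^6 = -2 * 64 = -128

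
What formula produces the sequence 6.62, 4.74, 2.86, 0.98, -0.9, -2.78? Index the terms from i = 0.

Check differences: 4.74 - 6.62 = -1.88
2.86 - 4.74 = -1.88
Common difference d = -1.88.
First term a = 6.62.
Formula: S_i = 6.62 - 1.88*i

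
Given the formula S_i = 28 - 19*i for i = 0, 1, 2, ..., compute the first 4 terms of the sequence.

This is an arithmetic sequence.
i=0: S_0 = 28 + -19*0 = 28
i=1: S_1 = 28 + -19*1 = 9
i=2: S_2 = 28 + -19*2 = -10
i=3: S_3 = 28 + -19*3 = -29
The first 4 terms are: [28, 9, -10, -29]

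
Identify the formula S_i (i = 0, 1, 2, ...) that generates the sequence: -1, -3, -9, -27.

Check ratios: -3 / -1 = 3.0
Common ratio r = 3.
First term a = -1.
Formula: S_i = -1 * 3^i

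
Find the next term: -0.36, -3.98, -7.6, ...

Differences: -3.98 - -0.36 = -3.62
This is an arithmetic sequence with common difference d = -3.62.
Next term = -7.6 + -3.62 = -11.22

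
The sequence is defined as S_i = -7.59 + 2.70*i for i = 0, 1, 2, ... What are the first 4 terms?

This is an arithmetic sequence.
i=0: S_0 = -7.59 + 2.7*0 = -7.59
i=1: S_1 = -7.59 + 2.7*1 = -4.89
i=2: S_2 = -7.59 + 2.7*2 = -2.19
i=3: S_3 = -7.59 + 2.7*3 = 0.51
The first 4 terms are: [-7.59, -4.89, -2.19, 0.51]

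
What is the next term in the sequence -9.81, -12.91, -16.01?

Differences: -12.91 - -9.81 = -3.1
This is an arithmetic sequence with common difference d = -3.1.
Next term = -16.01 + -3.1 = -19.11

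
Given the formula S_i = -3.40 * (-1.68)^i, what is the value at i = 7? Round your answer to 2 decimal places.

S_7 = -3.4 * (-1.68)^7 ≈ -3.4 * -37.7716 ≈ 128.42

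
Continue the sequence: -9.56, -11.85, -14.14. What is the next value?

Differences: -11.85 - -9.56 = -2.29
This is an arithmetic sequence with common difference d = -2.29.
Next term = -14.14 + -2.29 = -16.43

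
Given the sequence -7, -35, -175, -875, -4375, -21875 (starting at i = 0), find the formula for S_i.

Check ratios: -35 / -7 = 5.0
Common ratio r = 5.
First term a = -7.
Formula: S_i = -7 * 5^i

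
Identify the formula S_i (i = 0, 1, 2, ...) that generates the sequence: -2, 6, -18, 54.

Check ratios: 6 / -2 = -3.0
Common ratio r = -3.
First term a = -2.
Formula: S_i = -2 * (-3)^i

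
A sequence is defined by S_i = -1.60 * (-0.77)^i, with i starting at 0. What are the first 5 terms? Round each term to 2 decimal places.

This is a geometric sequence.
i=0: S_0 = -1.6 * (-0.77)^0 = -1.6
i=1: S_1 = -1.6 * (-0.77)^1 ≈ 1.23
i=2: S_2 = -1.6 * (-0.77)^2 ≈ -0.95
i=3: S_3 = -1.6 * (-0.77)^3 ≈ 0.73
i=4: S_4 = -1.6 * (-0.77)^4 ≈ -0.56
The first 5 terms are: [-1.6, 1.23, -0.95, 0.73, -0.56]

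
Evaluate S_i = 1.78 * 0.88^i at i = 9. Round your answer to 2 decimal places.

S_9 = 1.78 * 0.88^9 ≈ 1.78 * 0.3165 ≈ 0.56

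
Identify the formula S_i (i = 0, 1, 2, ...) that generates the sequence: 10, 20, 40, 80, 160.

Check ratios: 20 / 10 = 2.0
Common ratio r = 2.
First term a = 10.
Formula: S_i = 10 * 2^i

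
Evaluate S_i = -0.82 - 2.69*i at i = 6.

S_6 = -0.82 + -2.69*6 = -0.82 + -16.14 = -16.96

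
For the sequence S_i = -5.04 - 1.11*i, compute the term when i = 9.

S_9 = -5.04 + -1.11*9 = -5.04 + -9.99 = -15.03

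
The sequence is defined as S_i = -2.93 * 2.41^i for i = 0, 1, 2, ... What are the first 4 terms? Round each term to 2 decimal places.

This is a geometric sequence.
i=0: S_0 = -2.93 * 2.41^0 = -2.93
i=1: S_1 = -2.93 * 2.41^1 ≈ -7.06
i=2: S_2 = -2.93 * 2.41^2 ≈ -17.02
i=3: S_3 = -2.93 * 2.41^3 ≈ -41.01
The first 4 terms are: [-2.93, -7.06, -17.02, -41.01]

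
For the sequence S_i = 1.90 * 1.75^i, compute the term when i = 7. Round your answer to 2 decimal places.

S_7 = 1.9 * 1.75^7 ≈ 1.9 * 50.2651 ≈ 95.5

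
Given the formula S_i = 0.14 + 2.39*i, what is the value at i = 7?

S_7 = 0.14 + 2.39*7 = 0.14 + 16.73 = 16.87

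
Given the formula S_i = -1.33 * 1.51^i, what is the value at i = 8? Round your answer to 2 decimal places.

S_8 = -1.33 * 1.51^8 ≈ -1.33 * 27.0281 ≈ -35.95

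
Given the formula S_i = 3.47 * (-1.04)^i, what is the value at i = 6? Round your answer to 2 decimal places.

S_6 = 3.47 * (-1.04)^6 ≈ 3.47 * 1.2653 ≈ 4.39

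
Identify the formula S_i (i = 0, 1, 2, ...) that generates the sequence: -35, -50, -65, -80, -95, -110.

Check differences: -50 - -35 = -15
-65 - -50 = -15
Common difference d = -15.
First term a = -35.
Formula: S_i = -35 - 15*i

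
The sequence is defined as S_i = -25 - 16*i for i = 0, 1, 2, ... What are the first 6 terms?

This is an arithmetic sequence.
i=0: S_0 = -25 + -16*0 = -25
i=1: S_1 = -25 + -16*1 = -41
i=2: S_2 = -25 + -16*2 = -57
i=3: S_3 = -25 + -16*3 = -73
i=4: S_4 = -25 + -16*4 = -89
i=5: S_5 = -25 + -16*5 = -105
The first 6 terms are: [-25, -41, -57, -73, -89, -105]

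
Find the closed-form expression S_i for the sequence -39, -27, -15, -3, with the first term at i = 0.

Check differences: -27 - -39 = 12
-15 - -27 = 12
Common difference d = 12.
First term a = -39.
Formula: S_i = -39 + 12*i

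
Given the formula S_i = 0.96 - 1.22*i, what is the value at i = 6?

S_6 = 0.96 + -1.22*6 = 0.96 + -7.32 = -6.36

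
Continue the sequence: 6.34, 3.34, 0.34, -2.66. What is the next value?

Differences: 3.34 - 6.34 = -3.0
This is an arithmetic sequence with common difference d = -3.0.
Next term = -2.66 + -3.0 = -5.66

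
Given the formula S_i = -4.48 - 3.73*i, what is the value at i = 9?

S_9 = -4.48 + -3.73*9 = -4.48 + -33.57 = -38.05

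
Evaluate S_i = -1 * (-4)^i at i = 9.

S_9 = -1 * (-4)^9 = -1 * -262144 = 262144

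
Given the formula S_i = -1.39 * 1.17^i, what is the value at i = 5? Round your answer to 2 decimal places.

S_5 = -1.39 * 1.17^5 ≈ -1.39 * 2.1924 ≈ -3.05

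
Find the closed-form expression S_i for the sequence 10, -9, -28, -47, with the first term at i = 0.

Check differences: -9 - 10 = -19
-28 - -9 = -19
Common difference d = -19.
First term a = 10.
Formula: S_i = 10 - 19*i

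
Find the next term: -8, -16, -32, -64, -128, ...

Ratios: -16 / -8 = 2.0
This is a geometric sequence with common ratio r = 2.
Next term = -128 * 2 = -256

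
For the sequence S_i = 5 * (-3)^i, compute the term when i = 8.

S_8 = 5 * (-3)^8 = 5 * 6561 = 32805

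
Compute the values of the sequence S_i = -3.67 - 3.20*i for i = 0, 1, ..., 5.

This is an arithmetic sequence.
i=0: S_0 = -3.67 + -3.2*0 = -3.67
i=1: S_1 = -3.67 + -3.2*1 = -6.87
i=2: S_2 = -3.67 + -3.2*2 = -10.07
i=3: S_3 = -3.67 + -3.2*3 = -13.27
i=4: S_4 = -3.67 + -3.2*4 = -16.47
i=5: S_5 = -3.67 + -3.2*5 = -19.67
The first 6 terms are: [-3.67, -6.87, -10.07, -13.27, -16.47, -19.67]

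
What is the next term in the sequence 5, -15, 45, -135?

Ratios: -15 / 5 = -3.0
This is a geometric sequence with common ratio r = -3.
Next term = -135 * -3 = 405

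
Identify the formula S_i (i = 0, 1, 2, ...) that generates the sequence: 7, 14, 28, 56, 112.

Check ratios: 14 / 7 = 2.0
Common ratio r = 2.
First term a = 7.
Formula: S_i = 7 * 2^i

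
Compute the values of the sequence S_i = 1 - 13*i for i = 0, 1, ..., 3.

This is an arithmetic sequence.
i=0: S_0 = 1 + -13*0 = 1
i=1: S_1 = 1 + -13*1 = -12
i=2: S_2 = 1 + -13*2 = -25
i=3: S_3 = 1 + -13*3 = -38
The first 4 terms are: [1, -12, -25, -38]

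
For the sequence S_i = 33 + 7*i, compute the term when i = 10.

S_10 = 33 + 7*10 = 33 + 70 = 103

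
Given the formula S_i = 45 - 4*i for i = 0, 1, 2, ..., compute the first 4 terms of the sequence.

This is an arithmetic sequence.
i=0: S_0 = 45 + -4*0 = 45
i=1: S_1 = 45 + -4*1 = 41
i=2: S_2 = 45 + -4*2 = 37
i=3: S_3 = 45 + -4*3 = 33
The first 4 terms are: [45, 41, 37, 33]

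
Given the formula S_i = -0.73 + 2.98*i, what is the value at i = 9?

S_9 = -0.73 + 2.98*9 = -0.73 + 26.82 = 26.09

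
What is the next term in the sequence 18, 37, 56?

Differences: 37 - 18 = 19
This is an arithmetic sequence with common difference d = 19.
Next term = 56 + 19 = 75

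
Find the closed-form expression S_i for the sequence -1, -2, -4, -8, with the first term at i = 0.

Check ratios: -2 / -1 = 2.0
Common ratio r = 2.
First term a = -1.
Formula: S_i = -1 * 2^i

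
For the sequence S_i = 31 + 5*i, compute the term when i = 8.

S_8 = 31 + 5*8 = 31 + 40 = 71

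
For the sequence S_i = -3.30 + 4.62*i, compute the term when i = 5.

S_5 = -3.3 + 4.62*5 = -3.3 + 23.1 = 19.8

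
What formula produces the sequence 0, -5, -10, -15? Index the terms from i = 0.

Check differences: -5 - 0 = -5
-10 - -5 = -5
Common difference d = -5.
First term a = 0.
Formula: S_i = 0 - 5*i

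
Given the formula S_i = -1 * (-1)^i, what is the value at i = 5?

S_5 = -1 * (-1)^5 = -1 * -1 = 1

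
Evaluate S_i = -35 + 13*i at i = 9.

S_9 = -35 + 13*9 = -35 + 117 = 82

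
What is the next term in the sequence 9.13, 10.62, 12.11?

Differences: 10.62 - 9.13 = 1.49
This is an arithmetic sequence with common difference d = 1.49.
Next term = 12.11 + 1.49 = 13.6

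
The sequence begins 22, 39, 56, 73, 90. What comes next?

Differences: 39 - 22 = 17
This is an arithmetic sequence with common difference d = 17.
Next term = 90 + 17 = 107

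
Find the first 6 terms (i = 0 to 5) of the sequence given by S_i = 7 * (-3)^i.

This is a geometric sequence.
i=0: S_0 = 7 * (-3)^0 = 7
i=1: S_1 = 7 * (-3)^1 = -21
i=2: S_2 = 7 * (-3)^2 = 63
i=3: S_3 = 7 * (-3)^3 = -189
i=4: S_4 = 7 * (-3)^4 = 567
i=5: S_5 = 7 * (-3)^5 = -1701
The first 6 terms are: [7, -21, 63, -189, 567, -1701]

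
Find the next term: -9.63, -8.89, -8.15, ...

Differences: -8.89 - -9.63 = 0.74
This is an arithmetic sequence with common difference d = 0.74.
Next term = -8.15 + 0.74 = -7.41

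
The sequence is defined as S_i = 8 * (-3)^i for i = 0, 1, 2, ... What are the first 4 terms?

This is a geometric sequence.
i=0: S_0 = 8 * (-3)^0 = 8
i=1: S_1 = 8 * (-3)^1 = -24
i=2: S_2 = 8 * (-3)^2 = 72
i=3: S_3 = 8 * (-3)^3 = -216
The first 4 terms are: [8, -24, 72, -216]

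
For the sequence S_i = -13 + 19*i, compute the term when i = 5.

S_5 = -13 + 19*5 = -13 + 95 = 82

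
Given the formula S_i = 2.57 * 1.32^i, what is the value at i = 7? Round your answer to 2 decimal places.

S_7 = 2.57 * 1.32^7 ≈ 2.57 * 6.9826 ≈ 17.95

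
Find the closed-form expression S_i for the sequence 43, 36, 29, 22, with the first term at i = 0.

Check differences: 36 - 43 = -7
29 - 36 = -7
Common difference d = -7.
First term a = 43.
Formula: S_i = 43 - 7*i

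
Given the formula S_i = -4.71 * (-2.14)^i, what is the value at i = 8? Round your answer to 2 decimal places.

S_8 = -4.71 * (-2.14)^8 ≈ -4.71 * 439.8557 ≈ -2071.72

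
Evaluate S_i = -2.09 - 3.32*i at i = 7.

S_7 = -2.09 + -3.32*7 = -2.09 + -23.24 = -25.33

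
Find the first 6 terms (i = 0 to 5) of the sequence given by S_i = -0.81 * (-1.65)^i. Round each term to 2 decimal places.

This is a geometric sequence.
i=0: S_0 = -0.81 * (-1.65)^0 = -0.81
i=1: S_1 = -0.81 * (-1.65)^1 ≈ 1.34
i=2: S_2 = -0.81 * (-1.65)^2 ≈ -2.21
i=3: S_3 = -0.81 * (-1.65)^3 ≈ 3.64
i=4: S_4 = -0.81 * (-1.65)^4 ≈ -6.0
i=5: S_5 = -0.81 * (-1.65)^5 ≈ 9.91
The first 6 terms are: [-0.81, 1.34, -2.21, 3.64, -6.0, 9.91]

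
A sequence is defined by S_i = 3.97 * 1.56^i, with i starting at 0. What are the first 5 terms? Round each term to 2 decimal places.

This is a geometric sequence.
i=0: S_0 = 3.97 * 1.56^0 = 3.97
i=1: S_1 = 3.97 * 1.56^1 ≈ 6.19
i=2: S_2 = 3.97 * 1.56^2 ≈ 9.66
i=3: S_3 = 3.97 * 1.56^3 ≈ 15.07
i=4: S_4 = 3.97 * 1.56^4 ≈ 23.51
The first 5 terms are: [3.97, 6.19, 9.66, 15.07, 23.51]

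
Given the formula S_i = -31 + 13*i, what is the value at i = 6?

S_6 = -31 + 13*6 = -31 + 78 = 47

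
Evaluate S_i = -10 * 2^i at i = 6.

S_6 = -10 * 2^6 = -10 * 64 = -640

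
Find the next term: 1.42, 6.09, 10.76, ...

Differences: 6.09 - 1.42 = 4.67
This is an arithmetic sequence with common difference d = 4.67.
Next term = 10.76 + 4.67 = 15.43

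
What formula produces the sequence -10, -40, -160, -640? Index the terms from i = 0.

Check ratios: -40 / -10 = 4.0
Common ratio r = 4.
First term a = -10.
Formula: S_i = -10 * 4^i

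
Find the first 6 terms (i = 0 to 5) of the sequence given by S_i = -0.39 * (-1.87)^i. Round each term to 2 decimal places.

This is a geometric sequence.
i=0: S_0 = -0.39 * (-1.87)^0 = -0.39
i=1: S_1 = -0.39 * (-1.87)^1 ≈ 0.73
i=2: S_2 = -0.39 * (-1.87)^2 ≈ -1.36
i=3: S_3 = -0.39 * (-1.87)^3 ≈ 2.55
i=4: S_4 = -0.39 * (-1.87)^4 ≈ -4.77
i=5: S_5 = -0.39 * (-1.87)^5 ≈ 8.92
The first 6 terms are: [-0.39, 0.73, -1.36, 2.55, -4.77, 8.92]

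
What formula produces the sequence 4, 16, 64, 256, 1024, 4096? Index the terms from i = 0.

Check ratios: 16 / 4 = 4.0
Common ratio r = 4.
First term a = 4.
Formula: S_i = 4 * 4^i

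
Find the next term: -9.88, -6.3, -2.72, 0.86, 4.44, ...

Differences: -6.3 - -9.88 = 3.58
This is an arithmetic sequence with common difference d = 3.58.
Next term = 4.44 + 3.58 = 8.02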